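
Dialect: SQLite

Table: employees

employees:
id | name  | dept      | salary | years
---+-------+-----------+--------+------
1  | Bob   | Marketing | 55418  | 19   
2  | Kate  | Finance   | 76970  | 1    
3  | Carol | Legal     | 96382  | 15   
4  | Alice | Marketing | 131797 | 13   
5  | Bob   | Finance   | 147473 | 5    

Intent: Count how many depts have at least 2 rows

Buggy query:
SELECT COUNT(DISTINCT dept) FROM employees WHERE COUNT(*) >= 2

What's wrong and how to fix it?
Bug: WHERE filters individual rows, not groups, so a group-level COUNT is invalid there

Fix: Group first with HAVING COUNT(*) >= 2, then COUNT the resulting groups

Corrected query:
SELECT COUNT(*) FROM (SELECT dept FROM employees GROUP BY dept HAVING COUNT(*) >= 2)

Result:
COUNT(*)
--------
2       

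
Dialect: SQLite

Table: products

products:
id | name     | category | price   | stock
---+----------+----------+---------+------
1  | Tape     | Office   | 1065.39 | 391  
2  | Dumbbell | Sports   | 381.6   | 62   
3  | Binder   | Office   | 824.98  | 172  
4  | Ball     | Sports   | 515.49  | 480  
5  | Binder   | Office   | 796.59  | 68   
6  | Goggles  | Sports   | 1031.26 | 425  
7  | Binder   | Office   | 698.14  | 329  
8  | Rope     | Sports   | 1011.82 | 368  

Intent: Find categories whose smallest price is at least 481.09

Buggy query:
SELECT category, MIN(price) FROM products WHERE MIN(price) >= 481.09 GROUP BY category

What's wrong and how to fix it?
Bug: MIN() in WHERE is a misuse of aggregate

Fix: Use HAVING for the per-group MIN condition

Corrected query:
SELECT category, MIN(price) FROM products GROUP BY category HAVING MIN(price) >= 481.09

Result:
category | MIN(price)
---------+-----------
Office   | 698.14    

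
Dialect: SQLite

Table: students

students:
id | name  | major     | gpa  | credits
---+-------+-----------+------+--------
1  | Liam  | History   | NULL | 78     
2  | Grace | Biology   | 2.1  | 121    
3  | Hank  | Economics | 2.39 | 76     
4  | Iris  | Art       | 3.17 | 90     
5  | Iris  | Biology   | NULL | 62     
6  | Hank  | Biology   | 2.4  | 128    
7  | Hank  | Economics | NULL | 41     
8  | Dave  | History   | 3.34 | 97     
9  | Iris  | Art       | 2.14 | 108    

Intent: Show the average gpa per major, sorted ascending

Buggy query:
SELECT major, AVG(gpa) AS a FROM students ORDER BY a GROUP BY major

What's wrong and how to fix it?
Bug: ORDER BY appears before GROUP BY; SQL clause order requires GROUP BY first

Fix: Move ORDER BY to the end, after GROUP BY

Corrected query:
SELECT major, AVG(gpa) AS a FROM students GROUP BY major ORDER BY a

Result:
major     | a    
----------+------
Biology   | 2.25 
Economics | 2.39 
Art       | 2.655
History   | 3.34 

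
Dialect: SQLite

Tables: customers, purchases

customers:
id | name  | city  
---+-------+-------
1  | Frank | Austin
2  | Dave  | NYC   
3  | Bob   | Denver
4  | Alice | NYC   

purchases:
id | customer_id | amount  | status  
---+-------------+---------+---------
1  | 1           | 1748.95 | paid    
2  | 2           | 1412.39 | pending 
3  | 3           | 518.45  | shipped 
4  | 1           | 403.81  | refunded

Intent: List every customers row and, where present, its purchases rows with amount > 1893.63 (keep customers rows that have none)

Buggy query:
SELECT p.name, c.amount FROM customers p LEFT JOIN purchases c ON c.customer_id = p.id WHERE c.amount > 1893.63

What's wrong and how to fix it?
Bug: Filtering c.amount in WHERE discards the NULL rows produced by LEFT JOIN, turning it into an inner join

Fix: Put 'c.amount > 1893.63' in the JOIN's ON clause instead of WHERE

Corrected query:
SELECT p.name, c.amount FROM customers p LEFT JOIN purchases c ON c.customer_id = p.id AND c.amount > 1893.63

Result:
name  | amount
------+-------
Frank | NULL  
Dave  | NULL  
Bob   | NULL  
Alice | NULL  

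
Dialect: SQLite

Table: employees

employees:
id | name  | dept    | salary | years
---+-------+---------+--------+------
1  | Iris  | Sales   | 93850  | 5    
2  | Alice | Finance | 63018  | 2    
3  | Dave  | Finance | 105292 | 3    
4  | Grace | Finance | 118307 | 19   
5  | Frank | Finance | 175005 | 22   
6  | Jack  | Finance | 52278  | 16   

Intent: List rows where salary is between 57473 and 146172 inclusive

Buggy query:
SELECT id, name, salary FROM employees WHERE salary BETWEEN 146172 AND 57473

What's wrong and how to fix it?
Bug: The bounds are reversed; BETWEEN a AND b requires a <= b to match anything

Fix: Swap the bounds so the smaller value comes first

Corrected query:
SELECT id, name, salary FROM employees WHERE salary BETWEEN 57473 AND 146172

Result:
id | name  | salary
---+-------+-------
1  | Iris  | 93850 
2  | Alice | 63018 
3  | Dave  | 105292
4  | Grace | 118307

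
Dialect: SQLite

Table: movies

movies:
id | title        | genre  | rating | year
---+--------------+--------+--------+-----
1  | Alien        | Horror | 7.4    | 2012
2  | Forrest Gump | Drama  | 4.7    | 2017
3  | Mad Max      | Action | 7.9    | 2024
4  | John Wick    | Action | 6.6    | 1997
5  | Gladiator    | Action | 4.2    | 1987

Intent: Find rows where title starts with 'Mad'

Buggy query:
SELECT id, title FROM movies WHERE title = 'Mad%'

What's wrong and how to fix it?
Bug: Wildcards only work with LIKE; '=' treats '%' as a literal character

Fix: Use LIKE for wildcard pattern matching

Corrected query:
SELECT id, title FROM movies WHERE title LIKE 'Mad%'

Result:
id | title  
---+--------
3  | Mad Max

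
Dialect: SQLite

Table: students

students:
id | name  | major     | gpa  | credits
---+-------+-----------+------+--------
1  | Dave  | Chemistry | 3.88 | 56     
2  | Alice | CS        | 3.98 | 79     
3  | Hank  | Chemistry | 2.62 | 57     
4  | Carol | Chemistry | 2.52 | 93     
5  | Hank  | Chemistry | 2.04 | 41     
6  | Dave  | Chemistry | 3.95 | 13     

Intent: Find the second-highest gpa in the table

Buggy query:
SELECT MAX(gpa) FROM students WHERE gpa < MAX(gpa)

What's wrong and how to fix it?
Bug: The inner MAX is an aggregate inside WHERE, which is not allowed

Fix: Put the inner MAX in a scalar subquery

Corrected query:
SELECT MAX(gpa) FROM students WHERE gpa < (SELECT MAX(gpa) FROM students)

Result:
MAX(gpa)
--------
3.95    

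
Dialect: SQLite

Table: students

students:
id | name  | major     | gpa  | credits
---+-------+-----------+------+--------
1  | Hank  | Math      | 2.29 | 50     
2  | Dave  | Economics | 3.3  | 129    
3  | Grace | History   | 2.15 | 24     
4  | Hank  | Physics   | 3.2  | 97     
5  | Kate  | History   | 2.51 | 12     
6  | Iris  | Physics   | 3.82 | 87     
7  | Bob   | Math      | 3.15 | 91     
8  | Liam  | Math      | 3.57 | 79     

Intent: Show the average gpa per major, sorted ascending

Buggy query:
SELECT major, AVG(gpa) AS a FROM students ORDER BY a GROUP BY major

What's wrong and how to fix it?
Bug: GROUP BY must precede ORDER BY

Fix: Reorder: SELECT … FROM … GROUP BY … ORDER BY …

Corrected query:
SELECT major, AVG(gpa) AS a FROM students GROUP BY major ORDER BY a

Result:
major     | a       
----------+---------
History   | 2.33    
Math      | 3.003333
Economics | 3.3     
Physics   | 3.51    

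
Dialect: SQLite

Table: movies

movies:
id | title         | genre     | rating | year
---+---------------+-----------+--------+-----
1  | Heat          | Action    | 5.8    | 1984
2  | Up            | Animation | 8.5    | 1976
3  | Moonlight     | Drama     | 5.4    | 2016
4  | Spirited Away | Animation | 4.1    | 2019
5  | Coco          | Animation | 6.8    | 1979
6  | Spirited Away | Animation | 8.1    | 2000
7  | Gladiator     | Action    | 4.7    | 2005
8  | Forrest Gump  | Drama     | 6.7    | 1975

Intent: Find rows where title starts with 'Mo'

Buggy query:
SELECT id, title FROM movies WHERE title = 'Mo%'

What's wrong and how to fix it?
Bug: '=' compares the literal string including the % character; pattern matching needs LIKE

Fix: Replace '=' with LIKE so 'Mo%' is treated as a pattern

Corrected query:
SELECT id, title FROM movies WHERE title LIKE 'Mo%'

Result:
id | title    
---+----------
3  | Moonlight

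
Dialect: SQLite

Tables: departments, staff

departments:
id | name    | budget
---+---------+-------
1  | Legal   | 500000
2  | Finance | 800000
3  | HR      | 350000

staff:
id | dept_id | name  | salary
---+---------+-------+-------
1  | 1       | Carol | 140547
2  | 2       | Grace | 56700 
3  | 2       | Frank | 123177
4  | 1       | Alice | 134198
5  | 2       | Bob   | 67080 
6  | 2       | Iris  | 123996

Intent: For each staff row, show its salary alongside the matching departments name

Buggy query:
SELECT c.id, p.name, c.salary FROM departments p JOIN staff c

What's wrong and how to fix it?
Bug: Missing join condition: each staff row is matched to all departments rows instead of just its own

Fix: Specify the join condition linking the foreign key to the parent id

Corrected query:
SELECT c.id, p.name, c.salary FROM departments p JOIN staff c ON c.dept_id = p.id

Result:
id | name    | salary
---+---------+-------
1  | Legal   | 140547
2  | Finance | 56700 
3  | Finance | 123177
4  | Legal   | 134198
5  | Finance | 67080 
6  | Finance | 123996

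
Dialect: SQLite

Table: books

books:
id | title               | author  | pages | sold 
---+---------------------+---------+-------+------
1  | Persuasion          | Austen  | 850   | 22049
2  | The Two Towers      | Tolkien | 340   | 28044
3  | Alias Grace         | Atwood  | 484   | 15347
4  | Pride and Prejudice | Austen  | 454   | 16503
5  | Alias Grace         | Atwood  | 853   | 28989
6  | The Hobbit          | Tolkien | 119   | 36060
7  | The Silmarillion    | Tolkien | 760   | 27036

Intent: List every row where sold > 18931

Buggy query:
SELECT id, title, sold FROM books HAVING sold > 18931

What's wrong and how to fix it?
Bug: This is a non-aggregate query (no GROUP BY, no aggregates), so in SQLite the HAVING clause is invalid here; a row-level condition belongs in WHERE

Fix: Replace HAVING with WHERE since the condition applies to individual rows

Corrected query:
SELECT id, title, sold FROM books WHERE sold > 18931

Result:
id | title            | sold 
---+------------------+------
1  | Persuasion       | 22049
2  | The Two Towers   | 28044
5  | Alias Grace      | 28989
6  | The Hobbit       | 36060
7  | The Silmarillion | 27036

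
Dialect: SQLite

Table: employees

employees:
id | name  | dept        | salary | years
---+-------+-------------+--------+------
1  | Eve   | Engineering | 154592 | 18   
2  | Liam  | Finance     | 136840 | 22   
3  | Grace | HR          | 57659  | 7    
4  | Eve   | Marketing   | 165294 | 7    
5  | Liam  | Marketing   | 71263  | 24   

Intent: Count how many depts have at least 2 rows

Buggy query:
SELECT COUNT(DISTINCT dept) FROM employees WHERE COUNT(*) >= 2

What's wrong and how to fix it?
Bug: WHERE filters individual rows, not groups, so a group-level COUNT is invalid there

Fix: Group first with HAVING COUNT(*) >= 2, then COUNT the resulting groups

Corrected query:
SELECT COUNT(*) FROM (SELECT dept FROM employees GROUP BY dept HAVING COUNT(*) >= 2)

Result:
COUNT(*)
--------
1       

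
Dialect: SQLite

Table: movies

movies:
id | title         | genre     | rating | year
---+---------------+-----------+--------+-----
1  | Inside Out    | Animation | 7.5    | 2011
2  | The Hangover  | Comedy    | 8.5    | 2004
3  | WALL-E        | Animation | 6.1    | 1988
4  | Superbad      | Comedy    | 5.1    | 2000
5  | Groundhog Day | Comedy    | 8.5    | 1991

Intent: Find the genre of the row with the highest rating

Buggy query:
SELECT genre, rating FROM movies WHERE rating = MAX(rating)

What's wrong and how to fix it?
Bug: MAX(rating) is an aggregate and cannot be used directly in WHERE

Fix: Use a subquery: WHERE rating = (SELECT MAX(rating) FROM movies)

Corrected query:
SELECT genre, rating FROM movies WHERE rating = (SELECT MAX(rating) FROM movies)

Result:
genre  | rating
-------+-------
Comedy | 8.5   
Comedy | 8.5   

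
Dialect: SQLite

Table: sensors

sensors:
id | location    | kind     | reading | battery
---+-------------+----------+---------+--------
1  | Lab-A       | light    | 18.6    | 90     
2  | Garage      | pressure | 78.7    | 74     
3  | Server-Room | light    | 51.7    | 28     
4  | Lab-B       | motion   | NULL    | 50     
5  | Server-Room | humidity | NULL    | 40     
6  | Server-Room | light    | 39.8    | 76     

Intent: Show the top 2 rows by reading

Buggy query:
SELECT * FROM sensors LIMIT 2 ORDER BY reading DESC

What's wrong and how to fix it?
Bug: LIMIT must come after ORDER BY

Fix: Swap the clauses: ORDER BY first, then LIMIT

Corrected query:
SELECT * FROM sensors ORDER BY reading DESC LIMIT 2

Result:
id | location    | kind     | reading | battery
---+-------------+----------+---------+--------
2  | Garage      | pressure | 78.7    | 74     
3  | Server-Room | light    | 51.7    | 28     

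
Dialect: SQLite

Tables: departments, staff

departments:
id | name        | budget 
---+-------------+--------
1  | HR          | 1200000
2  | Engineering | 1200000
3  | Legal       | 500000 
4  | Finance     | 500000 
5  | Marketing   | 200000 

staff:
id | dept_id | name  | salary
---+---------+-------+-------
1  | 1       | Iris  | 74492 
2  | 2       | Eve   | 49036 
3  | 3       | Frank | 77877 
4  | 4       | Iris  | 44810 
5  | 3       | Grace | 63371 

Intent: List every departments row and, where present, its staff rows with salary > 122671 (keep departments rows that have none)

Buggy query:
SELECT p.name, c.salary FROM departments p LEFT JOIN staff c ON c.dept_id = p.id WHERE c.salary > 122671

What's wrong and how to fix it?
Bug: A WHERE condition on the right-hand table after LEFT JOIN drops unmatched parents

Fix: Put 'c.salary > 122671' in the JOIN's ON clause instead of WHERE

Corrected query:
SELECT p.name, c.salary FROM departments p LEFT JOIN staff c ON c.dept_id = p.id AND c.salary > 122671

Result:
name        | salary
------------+-------
HR          | NULL  
Engineering | NULL  
Legal       | NULL  
Finance     | NULL  
Marketing   | NULL  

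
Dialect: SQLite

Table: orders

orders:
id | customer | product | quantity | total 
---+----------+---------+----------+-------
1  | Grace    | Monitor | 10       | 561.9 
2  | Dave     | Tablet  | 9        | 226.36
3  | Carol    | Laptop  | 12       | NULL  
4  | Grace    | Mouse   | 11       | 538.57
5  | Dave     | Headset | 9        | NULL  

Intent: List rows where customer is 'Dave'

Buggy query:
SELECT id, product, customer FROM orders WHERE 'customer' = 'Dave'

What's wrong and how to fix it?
Bug: 'customer' in single quotes is a string literal, not the column; the comparison is literal-vs-literal and never true

Fix: Remove the quotes around the column name (or use double quotes for an identifier)

Corrected query:
SELECT id, product, customer FROM orders WHERE customer = 'Dave'

Result:
id | product | customer
---+---------+---------
2  | Tablet  | Dave    
5  | Headset | Dave    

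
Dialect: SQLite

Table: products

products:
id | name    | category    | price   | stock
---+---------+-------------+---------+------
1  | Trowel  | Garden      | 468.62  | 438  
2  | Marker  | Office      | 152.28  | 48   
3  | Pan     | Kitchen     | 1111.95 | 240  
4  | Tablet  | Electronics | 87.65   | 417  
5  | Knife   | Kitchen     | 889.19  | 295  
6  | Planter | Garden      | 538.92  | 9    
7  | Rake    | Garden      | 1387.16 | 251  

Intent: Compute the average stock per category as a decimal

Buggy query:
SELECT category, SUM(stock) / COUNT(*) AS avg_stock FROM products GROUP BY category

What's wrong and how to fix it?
Bug: SUM(stock) and COUNT(*) are both integers; the division truncates the fractional part

Fix: Multiply by 1.0 (or CAST to REAL) to force floating-point division

Corrected query:
SELECT category, SUM(stock) * 1.0 / COUNT(*) AS avg_stock FROM products GROUP BY category

Result:
category    | avg_stock 
------------+-----------
Electronics | 417       
Garden      | 232.666667
Kitchen     | 267.5     
Office      | 48        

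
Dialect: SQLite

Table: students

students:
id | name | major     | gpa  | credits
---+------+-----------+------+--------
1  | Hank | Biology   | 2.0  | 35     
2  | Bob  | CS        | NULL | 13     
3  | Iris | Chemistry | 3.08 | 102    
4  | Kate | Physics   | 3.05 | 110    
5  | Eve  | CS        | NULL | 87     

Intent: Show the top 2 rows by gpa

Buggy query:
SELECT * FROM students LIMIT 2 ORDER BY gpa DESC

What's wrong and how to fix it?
Bug: ORDER BY cannot follow LIMIT; LIMIT is the final clause

Fix: Sort with ORDER BY, then apply LIMIT

Corrected query:
SELECT * FROM students ORDER BY gpa DESC LIMIT 2

Result:
id | name | major     | gpa  | credits
---+------+-----------+------+--------
3  | Iris | Chemistry | 3.08 | 102    
4  | Kate | Physics   | 3.05 | 110    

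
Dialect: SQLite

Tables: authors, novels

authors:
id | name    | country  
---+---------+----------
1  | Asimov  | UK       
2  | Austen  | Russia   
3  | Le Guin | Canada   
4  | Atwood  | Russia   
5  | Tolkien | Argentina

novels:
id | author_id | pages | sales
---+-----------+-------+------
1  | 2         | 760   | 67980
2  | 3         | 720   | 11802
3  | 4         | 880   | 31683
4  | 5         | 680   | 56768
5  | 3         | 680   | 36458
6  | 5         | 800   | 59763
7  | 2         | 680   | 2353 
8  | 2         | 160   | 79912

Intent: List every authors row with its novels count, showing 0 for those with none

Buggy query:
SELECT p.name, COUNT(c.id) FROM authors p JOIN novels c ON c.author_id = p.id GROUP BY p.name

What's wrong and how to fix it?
Bug: INNER JOIN drops authors rows that have no matching novels rows

Fix: Switch to LEFT JOIN to retain unmatched parent rows

Corrected query:
SELECT p.name, COUNT(c.id) FROM authors p LEFT JOIN novels c ON c.author_id = p.id GROUP BY p.name

Result:
name    | COUNT(c.id)
--------+------------
Asimov  | 0          
Atwood  | 1          
Austen  | 3          
Le Guin | 2          
Tolkien | 2          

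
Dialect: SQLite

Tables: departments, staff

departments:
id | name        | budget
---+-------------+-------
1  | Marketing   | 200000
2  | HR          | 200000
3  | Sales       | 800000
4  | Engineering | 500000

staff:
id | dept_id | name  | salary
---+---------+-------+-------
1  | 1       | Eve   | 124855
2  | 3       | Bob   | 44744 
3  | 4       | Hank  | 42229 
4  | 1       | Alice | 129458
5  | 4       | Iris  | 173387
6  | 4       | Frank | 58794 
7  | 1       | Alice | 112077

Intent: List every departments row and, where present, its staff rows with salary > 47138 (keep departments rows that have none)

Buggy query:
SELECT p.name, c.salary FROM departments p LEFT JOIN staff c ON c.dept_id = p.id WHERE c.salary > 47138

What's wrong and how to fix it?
Bug: A WHERE condition on the right-hand table after LEFT JOIN drops unmatched parents

Fix: Move the right-table condition into the ON clause so unmatched parents are kept

Corrected query:
SELECT p.name, c.salary FROM departments p LEFT JOIN staff c ON c.dept_id = p.id AND c.salary > 47138

Result:
name        | salary
------------+-------
Marketing   | 112077
Marketing   | 124855
Marketing   | 129458
HR          | NULL  
Sales       | NULL  
Engineering | 58794 
Engineering | 173387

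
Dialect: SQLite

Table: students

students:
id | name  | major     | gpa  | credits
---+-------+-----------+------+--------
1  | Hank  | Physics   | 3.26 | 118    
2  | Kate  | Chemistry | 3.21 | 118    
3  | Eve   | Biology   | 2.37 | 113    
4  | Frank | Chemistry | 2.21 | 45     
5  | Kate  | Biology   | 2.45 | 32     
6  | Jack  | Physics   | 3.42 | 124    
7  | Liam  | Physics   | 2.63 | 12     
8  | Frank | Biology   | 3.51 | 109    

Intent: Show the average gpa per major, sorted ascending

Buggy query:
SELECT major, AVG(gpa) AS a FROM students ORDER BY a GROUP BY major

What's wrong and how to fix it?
Bug: ORDER BY appears before GROUP BY; SQL clause order requires GROUP BY first

Fix: Reorder: SELECT … FROM … GROUP BY … ORDER BY …

Corrected query:
SELECT major, AVG(gpa) AS a FROM students GROUP BY major ORDER BY a

Result:
major     | a       
----------+---------
Chemistry | 2.71    
Biology   | 2.776667
Physics   | 3.103333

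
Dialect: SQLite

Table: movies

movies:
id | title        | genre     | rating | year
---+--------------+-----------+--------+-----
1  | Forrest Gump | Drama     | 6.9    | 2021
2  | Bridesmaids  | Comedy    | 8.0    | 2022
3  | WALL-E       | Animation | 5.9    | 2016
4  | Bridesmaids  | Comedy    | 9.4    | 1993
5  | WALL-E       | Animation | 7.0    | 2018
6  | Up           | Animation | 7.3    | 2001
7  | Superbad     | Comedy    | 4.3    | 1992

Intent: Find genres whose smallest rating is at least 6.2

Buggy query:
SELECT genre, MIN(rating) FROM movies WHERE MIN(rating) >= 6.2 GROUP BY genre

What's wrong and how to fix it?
Bug: MIN() in WHERE is a misuse of aggregate

Fix: Replace WHERE with HAVING after the GROUP BY

Corrected query:
SELECT genre, MIN(rating) FROM movies GROUP BY genre HAVING MIN(rating) >= 6.2

Result:
genre | MIN(rating)
------+------------
Drama | 6.9        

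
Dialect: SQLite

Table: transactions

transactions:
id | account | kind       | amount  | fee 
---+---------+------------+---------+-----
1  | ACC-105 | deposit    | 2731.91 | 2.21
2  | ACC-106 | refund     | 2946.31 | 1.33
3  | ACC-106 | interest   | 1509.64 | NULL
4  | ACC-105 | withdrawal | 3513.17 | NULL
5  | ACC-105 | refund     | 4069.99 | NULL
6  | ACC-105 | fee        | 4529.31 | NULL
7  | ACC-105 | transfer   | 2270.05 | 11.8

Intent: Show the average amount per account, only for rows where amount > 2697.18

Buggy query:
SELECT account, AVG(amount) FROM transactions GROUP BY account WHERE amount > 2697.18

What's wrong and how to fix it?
Bug: WHERE cannot follow GROUP BY

Fix: Place WHERE between FROM and GROUP BY

Corrected query:
SELECT account, AVG(amount) FROM transactions WHERE amount > 2697.18 GROUP BY account

Result:
account | AVG(amount)
--------+------------
ACC-105 | 3711.095   
ACC-106 | 2946.31    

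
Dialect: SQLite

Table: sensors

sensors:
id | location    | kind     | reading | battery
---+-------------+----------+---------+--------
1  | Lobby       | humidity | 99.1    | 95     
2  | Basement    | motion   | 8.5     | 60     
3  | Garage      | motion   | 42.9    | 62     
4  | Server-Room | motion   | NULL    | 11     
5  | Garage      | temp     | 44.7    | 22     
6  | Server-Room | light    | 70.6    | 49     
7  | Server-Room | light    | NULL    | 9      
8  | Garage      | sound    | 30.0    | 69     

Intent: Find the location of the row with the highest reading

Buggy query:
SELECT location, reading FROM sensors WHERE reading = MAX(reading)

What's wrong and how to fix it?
Bug: MAX(reading) is an aggregate and cannot be used directly in WHERE

Fix: Wrap MAX in a scalar subquery so WHERE compares against a single value

Corrected query:
SELECT location, reading FROM sensors WHERE reading = (SELECT MAX(reading) FROM sensors)

Result:
location | reading
---------+--------
Lobby    | 99.1   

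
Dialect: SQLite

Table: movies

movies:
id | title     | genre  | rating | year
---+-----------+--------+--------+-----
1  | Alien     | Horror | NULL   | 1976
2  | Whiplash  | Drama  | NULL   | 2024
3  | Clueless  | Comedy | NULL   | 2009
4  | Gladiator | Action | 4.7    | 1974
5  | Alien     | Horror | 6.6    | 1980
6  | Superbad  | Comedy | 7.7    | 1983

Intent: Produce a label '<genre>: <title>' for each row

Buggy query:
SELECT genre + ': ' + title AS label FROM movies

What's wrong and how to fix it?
Bug: SQLite uses || for string concatenation; + coerces text to numbers (yielding 0)

Fix: Replace + with || to concatenate text

Corrected query:
SELECT genre || ': ' || title AS label FROM movies

Result:
label            
-----------------
Horror: Alien    
Drama: Whiplash  
Comedy: Clueless 
Action: Gladiator
Horror: Alien    
Comedy: Superbad 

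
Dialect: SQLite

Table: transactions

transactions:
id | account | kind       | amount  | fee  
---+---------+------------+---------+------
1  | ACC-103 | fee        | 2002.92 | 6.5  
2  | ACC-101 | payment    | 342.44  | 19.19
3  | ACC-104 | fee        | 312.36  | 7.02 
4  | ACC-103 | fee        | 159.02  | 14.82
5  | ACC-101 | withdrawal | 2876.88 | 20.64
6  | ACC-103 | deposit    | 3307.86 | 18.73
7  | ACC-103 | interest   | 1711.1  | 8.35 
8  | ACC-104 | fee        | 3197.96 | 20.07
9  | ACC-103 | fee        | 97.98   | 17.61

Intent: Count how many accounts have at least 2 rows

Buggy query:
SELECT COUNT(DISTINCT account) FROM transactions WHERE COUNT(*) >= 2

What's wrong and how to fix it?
Bug: WHERE filters individual rows, not groups, so a group-level COUNT is invalid there

Fix: Group first with HAVING COUNT(*) >= 2, then COUNT the resulting groups

Corrected query:
SELECT COUNT(*) FROM (SELECT account FROM transactions GROUP BY account HAVING COUNT(*) >= 2)

Result:
COUNT(*)
--------
3       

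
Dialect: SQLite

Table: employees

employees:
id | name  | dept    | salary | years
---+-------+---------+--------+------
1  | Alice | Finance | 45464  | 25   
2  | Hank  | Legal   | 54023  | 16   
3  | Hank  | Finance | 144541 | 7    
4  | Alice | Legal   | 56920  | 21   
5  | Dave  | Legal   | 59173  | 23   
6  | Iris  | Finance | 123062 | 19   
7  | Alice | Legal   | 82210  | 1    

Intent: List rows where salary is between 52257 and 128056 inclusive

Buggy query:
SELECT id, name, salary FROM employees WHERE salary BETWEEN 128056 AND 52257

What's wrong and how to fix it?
Bug: The bounds are reversed; BETWEEN a AND b requires a <= b to match anything

Fix: Write BETWEEN 52257 AND 128056

Corrected query:
SELECT id, name, salary FROM employees WHERE salary BETWEEN 52257 AND 128056

Result:
id | name  | salary
---+-------+-------
2  | Hank  | 54023 
4  | Alice | 56920 
5  | Dave  | 59173 
6  | Iris  | 123062
7  | Alice | 82210 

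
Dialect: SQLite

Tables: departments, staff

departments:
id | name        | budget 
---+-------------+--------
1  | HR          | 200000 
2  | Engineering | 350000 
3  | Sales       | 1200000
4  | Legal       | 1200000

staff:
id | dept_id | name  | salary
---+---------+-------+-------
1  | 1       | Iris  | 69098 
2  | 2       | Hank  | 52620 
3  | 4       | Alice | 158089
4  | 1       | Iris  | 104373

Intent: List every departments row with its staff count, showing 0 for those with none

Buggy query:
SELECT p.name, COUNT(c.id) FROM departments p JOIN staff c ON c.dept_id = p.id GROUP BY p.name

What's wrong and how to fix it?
Bug: INNER JOIN drops departments rows that have no matching staff rows

Fix: Switch to LEFT JOIN to retain unmatched parent rows

Corrected query:
SELECT p.name, COUNT(c.id) FROM departments p LEFT JOIN staff c ON c.dept_id = p.id GROUP BY p.name

Result:
name        | COUNT(c.id)
------------+------------
Engineering | 1          
HR          | 2          
Legal       | 1          
Sales       | 0          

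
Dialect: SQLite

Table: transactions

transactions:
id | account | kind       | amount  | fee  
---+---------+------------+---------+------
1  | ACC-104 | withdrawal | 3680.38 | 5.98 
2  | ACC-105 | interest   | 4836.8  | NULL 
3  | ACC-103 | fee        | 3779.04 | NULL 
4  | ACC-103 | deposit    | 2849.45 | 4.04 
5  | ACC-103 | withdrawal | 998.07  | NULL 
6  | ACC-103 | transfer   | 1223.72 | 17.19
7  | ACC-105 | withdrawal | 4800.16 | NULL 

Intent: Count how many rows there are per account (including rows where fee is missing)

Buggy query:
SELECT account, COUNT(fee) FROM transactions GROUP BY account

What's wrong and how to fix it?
Bug: COUNT(column) counts non-NULL values only; rows with NULL fee aren't counted

Fix: Replace COUNT(fee) with COUNT(*)

Corrected query:
SELECT account, COUNT(*) FROM transactions GROUP BY account

Result:
account | COUNT(*)
--------+---------
ACC-103 | 4       
ACC-104 | 1       
ACC-105 | 2       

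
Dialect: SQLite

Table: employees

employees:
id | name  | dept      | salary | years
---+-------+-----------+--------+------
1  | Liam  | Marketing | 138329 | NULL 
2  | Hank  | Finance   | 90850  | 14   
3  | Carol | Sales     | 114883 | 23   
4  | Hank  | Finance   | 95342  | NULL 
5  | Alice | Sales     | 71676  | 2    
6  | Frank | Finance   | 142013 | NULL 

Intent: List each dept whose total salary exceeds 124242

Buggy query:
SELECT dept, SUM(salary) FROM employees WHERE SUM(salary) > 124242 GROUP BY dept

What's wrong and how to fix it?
Bug: SUM(salary) is an aggregate, but WHERE filters rows before aggregation

Fix: Use HAVING (which filters groups after aggregation) instead of WHERE

Corrected query:
SELECT dept, SUM(salary) FROM employees GROUP BY dept HAVING SUM(salary) > 124242

Result:
dept      | SUM(salary)
----------+------------
Finance   | 328205     
Marketing | 138329     
Sales     | 186559     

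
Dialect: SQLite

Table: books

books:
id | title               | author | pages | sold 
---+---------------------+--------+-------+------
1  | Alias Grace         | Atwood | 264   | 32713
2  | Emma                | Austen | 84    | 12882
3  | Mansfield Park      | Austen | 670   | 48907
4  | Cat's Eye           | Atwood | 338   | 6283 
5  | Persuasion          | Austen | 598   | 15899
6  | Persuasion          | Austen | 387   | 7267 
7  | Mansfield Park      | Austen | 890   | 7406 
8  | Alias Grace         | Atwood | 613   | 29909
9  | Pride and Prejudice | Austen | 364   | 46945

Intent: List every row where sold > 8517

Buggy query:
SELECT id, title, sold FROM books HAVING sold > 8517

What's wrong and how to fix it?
Bug: This is a non-aggregate query (no GROUP BY, no aggregates), so in SQLite the HAVING clause is invalid here; a row-level condition belongs in WHERE

Fix: Use WHERE for row-level filtering

Corrected query:
SELECT id, title, sold FROM books WHERE sold > 8517

Result:
id | title               | sold 
---+---------------------+------
1  | Alias Grace         | 32713
2  | Emma                | 12882
3  | Mansfield Park      | 48907
5  | Persuasion          | 15899
8  | Alias Grace         | 29909
9  | Pride and Prejudice | 46945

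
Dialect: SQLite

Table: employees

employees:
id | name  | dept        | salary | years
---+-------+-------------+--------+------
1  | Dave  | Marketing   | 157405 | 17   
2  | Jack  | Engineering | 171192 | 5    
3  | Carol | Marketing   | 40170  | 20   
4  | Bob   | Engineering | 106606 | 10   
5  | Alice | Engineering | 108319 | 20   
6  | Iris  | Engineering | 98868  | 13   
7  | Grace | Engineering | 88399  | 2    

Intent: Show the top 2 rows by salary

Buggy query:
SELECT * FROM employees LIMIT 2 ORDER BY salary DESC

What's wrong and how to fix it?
Bug: LIMIT must come after ORDER BY

Fix: Swap the clauses: ORDER BY first, then LIMIT

Corrected query:
SELECT * FROM employees ORDER BY salary DESC LIMIT 2

Result:
id | name | dept        | salary | years
---+------+-------------+--------+------
2  | Jack | Engineering | 171192 | 5    
1  | Dave | Marketing   | 157405 | 17   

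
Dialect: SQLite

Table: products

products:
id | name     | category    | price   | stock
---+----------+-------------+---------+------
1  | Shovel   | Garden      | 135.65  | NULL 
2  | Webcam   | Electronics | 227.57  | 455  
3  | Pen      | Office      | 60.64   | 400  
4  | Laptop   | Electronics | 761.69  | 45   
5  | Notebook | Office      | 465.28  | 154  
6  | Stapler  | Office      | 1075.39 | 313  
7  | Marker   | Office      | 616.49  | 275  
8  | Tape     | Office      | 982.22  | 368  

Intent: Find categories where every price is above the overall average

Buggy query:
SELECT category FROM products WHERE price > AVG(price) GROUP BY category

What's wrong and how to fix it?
Bug: AVG() is an aggregate; it can't sit directly in WHERE

Fix: Use a subquery for AVG and a HAVING MIN(...) filter so the condition holds for every row in the group

Corrected query:
SELECT category FROM products GROUP BY category HAVING MIN(price) > (SELECT AVG(price) FROM products)

Result:
(no rows)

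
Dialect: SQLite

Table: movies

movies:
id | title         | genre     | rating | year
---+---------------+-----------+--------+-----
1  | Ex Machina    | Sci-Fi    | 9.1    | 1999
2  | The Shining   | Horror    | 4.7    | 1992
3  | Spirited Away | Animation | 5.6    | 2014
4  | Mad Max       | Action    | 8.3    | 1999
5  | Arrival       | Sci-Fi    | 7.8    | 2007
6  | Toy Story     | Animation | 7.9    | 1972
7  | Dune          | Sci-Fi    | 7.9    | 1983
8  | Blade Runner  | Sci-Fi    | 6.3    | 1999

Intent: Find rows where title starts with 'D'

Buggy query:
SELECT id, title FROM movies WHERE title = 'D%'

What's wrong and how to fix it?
Bug: '=' compares the literal string including the % character; pattern matching needs LIKE

Fix: Use LIKE for wildcard pattern matching

Corrected query:
SELECT id, title FROM movies WHERE title LIKE 'D%'

Result:
id | title
---+------
7  | Dune 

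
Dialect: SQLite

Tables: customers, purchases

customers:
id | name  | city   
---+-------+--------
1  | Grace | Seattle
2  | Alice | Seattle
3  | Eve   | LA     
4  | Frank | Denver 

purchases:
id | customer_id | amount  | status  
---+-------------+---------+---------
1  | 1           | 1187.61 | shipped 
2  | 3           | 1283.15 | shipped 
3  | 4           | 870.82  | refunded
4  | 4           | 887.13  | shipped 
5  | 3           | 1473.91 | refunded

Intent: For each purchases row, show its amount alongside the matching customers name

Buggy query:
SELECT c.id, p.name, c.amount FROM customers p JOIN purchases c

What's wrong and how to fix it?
Bug: JOIN with no ON clause produces a cartesian product; every purchases row pairs with every customers row

Fix: Specify the join condition linking the foreign key to the parent id

Corrected query:
SELECT c.id, p.name, c.amount FROM customers p JOIN purchases c ON c.customer_id = p.id

Result:
id | name  | amount 
---+-------+--------
1  | Grace | 1187.61
2  | Eve   | 1283.15
3  | Frank | 870.82 
4  | Frank | 887.13 
5  | Eve   | 1473.91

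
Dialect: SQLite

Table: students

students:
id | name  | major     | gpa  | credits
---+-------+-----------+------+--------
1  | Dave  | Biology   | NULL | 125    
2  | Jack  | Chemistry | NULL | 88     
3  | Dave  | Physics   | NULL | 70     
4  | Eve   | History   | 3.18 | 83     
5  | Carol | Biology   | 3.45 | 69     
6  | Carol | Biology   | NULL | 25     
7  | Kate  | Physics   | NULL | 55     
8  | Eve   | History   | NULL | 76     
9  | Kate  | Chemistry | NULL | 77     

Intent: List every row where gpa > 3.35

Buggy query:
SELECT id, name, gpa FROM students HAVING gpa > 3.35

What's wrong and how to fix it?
Bug: This is a non-aggregate query (no GROUP BY, no aggregates), so in SQLite the HAVING clause is invalid here; a row-level condition belongs in WHERE

Fix: Use WHERE for row-level filtering

Corrected query:
SELECT id, name, gpa FROM students WHERE gpa > 3.35

Result:
id | name  | gpa 
---+-------+-----
5  | Carol | 3.45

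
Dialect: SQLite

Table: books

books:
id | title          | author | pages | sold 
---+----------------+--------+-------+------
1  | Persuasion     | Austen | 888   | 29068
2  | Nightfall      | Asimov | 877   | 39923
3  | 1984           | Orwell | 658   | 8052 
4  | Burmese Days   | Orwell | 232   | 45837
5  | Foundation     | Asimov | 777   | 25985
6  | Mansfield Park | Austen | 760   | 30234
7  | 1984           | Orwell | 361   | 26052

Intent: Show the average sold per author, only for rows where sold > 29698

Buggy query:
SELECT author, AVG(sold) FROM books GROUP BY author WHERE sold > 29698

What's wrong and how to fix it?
Bug: Row-level WHERE must come before GROUP BY in the clause order

Fix: Move the WHERE clause before GROUP BY

Corrected query:
SELECT author, AVG(sold) FROM books WHERE sold > 29698 GROUP BY author

Result:
author | AVG(sold)
-------+----------
Asimov | 39923    
Austen | 30234    
Orwell | 45837    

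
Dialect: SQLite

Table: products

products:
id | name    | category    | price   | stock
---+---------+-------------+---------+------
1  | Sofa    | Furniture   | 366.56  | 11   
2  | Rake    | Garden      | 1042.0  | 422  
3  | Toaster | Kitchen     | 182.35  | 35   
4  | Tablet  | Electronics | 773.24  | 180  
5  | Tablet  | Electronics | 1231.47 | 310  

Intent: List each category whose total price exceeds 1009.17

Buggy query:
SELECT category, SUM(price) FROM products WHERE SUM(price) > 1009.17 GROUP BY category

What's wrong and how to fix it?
Bug: SUM(price) is an aggregate, but WHERE filters rows before aggregation

Fix: Use HAVING (which filters groups after aggregation) instead of WHERE

Corrected query:
SELECT category, SUM(price) FROM products GROUP BY category HAVING SUM(price) > 1009.17

Result:
category    | SUM(price)
------------+-----------
Electronics | 2004.71   
Garden      | 1042      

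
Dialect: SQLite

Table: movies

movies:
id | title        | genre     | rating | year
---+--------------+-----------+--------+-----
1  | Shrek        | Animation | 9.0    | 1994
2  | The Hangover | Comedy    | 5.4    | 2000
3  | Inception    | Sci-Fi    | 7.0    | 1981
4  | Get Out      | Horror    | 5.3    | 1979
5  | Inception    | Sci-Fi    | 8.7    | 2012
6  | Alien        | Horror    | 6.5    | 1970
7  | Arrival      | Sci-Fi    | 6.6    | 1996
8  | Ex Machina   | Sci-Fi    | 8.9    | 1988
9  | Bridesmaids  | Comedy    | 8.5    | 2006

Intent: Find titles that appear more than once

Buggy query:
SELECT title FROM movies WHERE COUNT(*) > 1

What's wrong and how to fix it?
Bug: COUNT(*) is an aggregate and cannot be used in WHERE

Fix: Group first, then use HAVING for the count condition

Corrected query:
SELECT title FROM movies GROUP BY title HAVING COUNT(*) > 1

Result:
title    
---------
Inception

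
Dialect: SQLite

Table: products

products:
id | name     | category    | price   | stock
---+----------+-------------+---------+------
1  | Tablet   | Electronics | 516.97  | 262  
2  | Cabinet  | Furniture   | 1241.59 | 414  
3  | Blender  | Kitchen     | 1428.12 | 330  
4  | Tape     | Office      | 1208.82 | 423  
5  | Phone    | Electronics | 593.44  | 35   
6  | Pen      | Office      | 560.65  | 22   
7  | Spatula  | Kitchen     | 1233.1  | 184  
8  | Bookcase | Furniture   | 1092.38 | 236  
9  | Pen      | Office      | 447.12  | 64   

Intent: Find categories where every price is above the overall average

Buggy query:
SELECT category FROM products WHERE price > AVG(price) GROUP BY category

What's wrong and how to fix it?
Bug: AVG() is an aggregate; it can't sit directly in WHERE

Fix: Compute the overall average in a scalar subquery and compare each group's MIN against it in HAVING

Corrected query:
SELECT category FROM products GROUP BY category HAVING MIN(price) > (SELECT AVG(price) FROM products)

Result:
category 
---------
Furniture
Kitchen  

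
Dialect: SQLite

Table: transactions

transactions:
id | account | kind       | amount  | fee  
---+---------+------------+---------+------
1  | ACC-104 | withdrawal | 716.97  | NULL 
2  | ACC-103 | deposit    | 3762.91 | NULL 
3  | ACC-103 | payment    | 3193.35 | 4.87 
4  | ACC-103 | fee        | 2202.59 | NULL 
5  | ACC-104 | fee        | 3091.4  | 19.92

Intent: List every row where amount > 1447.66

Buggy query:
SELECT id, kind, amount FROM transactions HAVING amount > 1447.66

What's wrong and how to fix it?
Bug: This is a non-aggregate query (no GROUP BY, no aggregates), so in SQLite the HAVING clause is invalid here; a row-level condition belongs in WHERE

Fix: Use WHERE for row-level filtering

Corrected query:
SELECT id, kind, amount FROM transactions WHERE amount > 1447.66

Result:
id | kind    | amount 
---+---------+--------
2  | deposit | 3762.91
3  | payment | 3193.35
4  | fee     | 2202.59
5  | fee     | 3091.4 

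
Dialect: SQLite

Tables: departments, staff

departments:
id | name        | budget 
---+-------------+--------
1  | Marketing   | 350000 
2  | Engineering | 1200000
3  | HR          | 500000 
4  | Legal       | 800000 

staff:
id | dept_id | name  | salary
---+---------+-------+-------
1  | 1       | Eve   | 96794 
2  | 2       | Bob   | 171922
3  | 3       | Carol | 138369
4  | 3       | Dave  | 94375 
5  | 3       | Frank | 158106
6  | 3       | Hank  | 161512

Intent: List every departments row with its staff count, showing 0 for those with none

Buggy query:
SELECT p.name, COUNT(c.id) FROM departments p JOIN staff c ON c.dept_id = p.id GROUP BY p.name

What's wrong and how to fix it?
Bug: INNER JOIN drops departments rows that have no matching staff rows

Fix: Switch to LEFT JOIN to retain unmatched parent rows

Corrected query:
SELECT p.name, COUNT(c.id) FROM departments p LEFT JOIN staff c ON c.dept_id = p.id GROUP BY p.name

Result:
name        | COUNT(c.id)
------------+------------
Engineering | 1          
HR          | 4          
Legal       | 0          
Marketing   | 1          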